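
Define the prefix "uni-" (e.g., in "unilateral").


Prefix: uni-
Example: unilateral = uni- + lateral
Meaning = one


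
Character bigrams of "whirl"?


Word: "whirl" (length 5)
Number of bigrams = 5 - 2 + 1 = 4
  Position 0: "wh"
  Position 1: "hi"
  Position 2: "ir"
  Position 3: "rl"
Bigrams = "wh", "hi", "ir", "rl"


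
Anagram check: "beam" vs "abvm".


Word 1: "beam" → sorted: abem
Word 2: "abvm" → sorted: abmv
Same letters? abem != abmv
Anagram = No


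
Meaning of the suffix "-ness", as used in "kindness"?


Suffix: -ness
Example: kindness (kind + -ness)
Meaning = state of being


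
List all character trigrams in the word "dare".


Word: "dare" (length 4)
Number of trigrams = 4 - 3 + 1 = 2
  Position 0: "dar"
  Position 1: "are"
Trigrams = "dar", "are"


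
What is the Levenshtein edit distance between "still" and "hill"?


Word 1: "still" (length 5)
Word 2: "hill" (length 4)
One optimal edit sequence (insert/delete/substitute each cost 1):
  1. delete 's'  (+1)
  2. substitute 't' -> 'h'  (+1)
  3. keep 'i'
  4. keep 'l'
  5. keep 'l'
Total edit operations: 2
Edit distance = 2


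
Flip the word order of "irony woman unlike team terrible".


Original: "irony woman unlike team terrible"
Words (1..n): irony | woman | unlike | team | terrible
Reversed (n..1): terrible | team | unlike | woman | irony
Result = "terrible team unlike woman irony"


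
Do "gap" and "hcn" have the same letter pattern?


Pattern of "gap": [0, 1, 2]
Pattern of "hcn": [0, 1, 2]
Patterns match
Same pattern = Yes


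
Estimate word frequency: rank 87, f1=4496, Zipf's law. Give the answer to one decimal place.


Zipf's law: f(r) = f(1) / r
f(1) = 4496
f(87) = 4496 / 87
= 51.7 occurrences


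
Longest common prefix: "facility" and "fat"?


Word 1: "facility"
Word 2: "fat"
Comparing from start:
  Pos 0: 'f' == 'f'
  Pos 1: 'a' == 'a'
  Pos 2: 'c' != 't' (stop)
LCP = "fa" (length 2)


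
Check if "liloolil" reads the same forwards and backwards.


Word: "liloolil"
Reversed: "liloolil"
Forward == Backward? liloolil == liloolil
Palindrome = Yes


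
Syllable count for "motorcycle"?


Word: "motorcycle"
Syllable breakdown: mo / tor / cy / cle
Counting: 4 parts
= 4 syllables


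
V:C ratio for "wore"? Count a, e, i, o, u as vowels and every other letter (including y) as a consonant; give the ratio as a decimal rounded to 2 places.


Word: "wore"
Vowels (a,e,i,o,u): 2
Consonants: 2
Ratio = 2/2
= 1.00


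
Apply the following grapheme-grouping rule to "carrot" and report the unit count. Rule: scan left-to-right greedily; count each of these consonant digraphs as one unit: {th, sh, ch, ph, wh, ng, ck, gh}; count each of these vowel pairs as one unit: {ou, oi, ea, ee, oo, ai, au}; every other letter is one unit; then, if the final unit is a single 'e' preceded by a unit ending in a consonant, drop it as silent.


Word: "carrot" (6 letters)
Left-to-right scan:
  1. 'c' (letter)
  2. 'a' (letter)
  3. 'r' (letter)
  4. 'r' (letter)
  5. 'o' (letter)
  6. 't' (letter)
Units from scan: 6
Sound units = 6 units


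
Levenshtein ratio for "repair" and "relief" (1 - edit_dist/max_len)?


Word 1: "repair" (length 6)
Word 2: "relief" (length 6)
One optimal edit sequence:
  1. keep 'r'
  2. keep 'e'
  3. substitute 'p' -> 'l'  (+1)
  4. substitute 'a' -> 'i'  (+1)
  5. substitute 'i' -> 'e'  (+1)
  6. substitute 'r' -> 'f'  (+1)
Edit distance = 4
Max length = max(6, 6) = 6
Similarity = 1 - 4/6
= 0.3333


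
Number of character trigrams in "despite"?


Word: "despite" (length 7)
Number of 3-grams = length - 3 + 1 = 7 - 3 + 1
= 5


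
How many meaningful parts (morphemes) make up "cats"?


Word: "cats"
Morphemes: cat / -s
Each morpheme carries meaning
= 2 morphemes


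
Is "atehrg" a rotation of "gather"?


Word: "gather", Candidate: "atehrg"
Method: check if candidate is substring of word+word
"gathergather" contains "atehrg"? No
Is rotation = No


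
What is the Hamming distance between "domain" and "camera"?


Comparing character by character (same length = 6):
  Pos 0: 'd' vs 'c' !=
  Pos 1: 'o' vs 'a' !=
  Pos 2: 'm' vs 'm' =
  Pos 3: 'a' vs 'e' !=
  Pos 4: 'i' vs 'r' !=
  Pos 5: 'n' vs 'a' !=
Hamming distance = 5


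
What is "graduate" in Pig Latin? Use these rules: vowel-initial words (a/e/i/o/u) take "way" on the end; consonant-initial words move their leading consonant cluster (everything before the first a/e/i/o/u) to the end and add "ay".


Word: "graduate"
Starts with consonant(s) → move to end, add 'ay'
Consonant cluster: "gr"
Pig Latin = "aduategray"


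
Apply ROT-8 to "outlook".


Word: "outlook"
Shift: 8
Each letter → (letter + shift) mod 26:
  'o' (14) + 8 = 22 → 'w'
  'u' (20) + 8 = 2 → 'c'
  't' (19) + 8 = 1 → 'b'
  'l' (11) + 8 = 19 → 't'
  'o' (14) + 8 = 22 → 'w'
  'o' (14) + 8 = 22 → 'w'
  'k' (10) + 8 = 18 → 's'
Result = "wcbtwws"


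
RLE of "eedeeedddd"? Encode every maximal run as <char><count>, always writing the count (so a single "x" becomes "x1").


String: "eedeeedddd"
Scanning for consecutive runs:
  'e' x 2
  'd' x 1
  'e' x 3
  'd' x 4
RLE = "e2d1e3d4"


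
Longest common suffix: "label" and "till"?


Word 1: "label"
Word 2: "till"
Comparing from end:
  Pos -1: 'l' == 'l'
  Pos -2: 'e' != 'l' (stop)
LCS = "l" (length 1)


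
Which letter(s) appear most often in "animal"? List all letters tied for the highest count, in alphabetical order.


Word: "animal"
Letter counts:
  'a': 2
  'i': 1
  'l': 1
  'm': 1
  'n': 1
Maximum count = 2
Most frequent = 'a' (2 times each)


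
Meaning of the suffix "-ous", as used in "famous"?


Suffix: -ous
As in: famous -> fame + -ous, with a spelling change
Meaning = having quality of


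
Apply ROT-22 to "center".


Word: "center"
Shift: 22
Each letter → (letter + shift) mod 26:
  'c' (2) + 22 = 24 → 'y'
  'e' (4) + 22 = 0 → 'a'
  'n' (13) + 22 = 9 → 'j'
  't' (19) + 22 = 15 → 'p'
  'e' (4) + 22 = 0 → 'a'
  'r' (17) + 22 = 13 → 'n'
Result = "yajpan"


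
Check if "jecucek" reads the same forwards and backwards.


Word: "jecucek"
Reversed: "kecucej"
Forward == Backward? jecucek != kecucej
Palindrome = No


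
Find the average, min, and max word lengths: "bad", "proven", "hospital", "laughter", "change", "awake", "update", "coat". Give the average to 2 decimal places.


Lengths: "bad"=3, "proven"=6, "hospital"=8, "laughter"=8, "change"=6, "awake"=5, "update"=6, "coat"=4
Sum = 46, Count = 8
Average = 46/8 = 5.75
= avg=5.75, min=3, max=8


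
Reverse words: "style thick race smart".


Original: "style thick race smart"
Words (1..n): style | thick | race | smart
Reversed (n..1): smart | race | thick | style
Result = "smart race thick style"


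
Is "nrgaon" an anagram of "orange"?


Word 1: "orange" → sorted: aegnor
Word 2: "nrgaon" → sorted: agnnor
Same letters? aegnor != agnnor
Anagram = No


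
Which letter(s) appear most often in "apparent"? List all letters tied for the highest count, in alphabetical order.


Word: "apparent"
Letter counts:
  'a': 2
  'e': 1
  'n': 1
  'p': 2
  'r': 1
  't': 1
Maximum count = 2
Most frequent = 'a', 'p' (2 times each)


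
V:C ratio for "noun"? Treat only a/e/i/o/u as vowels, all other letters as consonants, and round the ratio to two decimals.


Word: "noun"
Vowels (a,e,i,o,u): 2
Consonants: 2
Ratio = 2/2
= 1.00


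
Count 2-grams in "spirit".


Word: "spirit" (length 6)
Number of 2-grams = length - 2 + 1 = 6 - 2 + 1
= 5


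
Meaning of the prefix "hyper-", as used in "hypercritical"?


Prefix: hyper-
Example: hypercritical = hyper- + critical
Meaning = over / excessive


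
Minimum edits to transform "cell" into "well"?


Word 1: "cell" (length 4)
Word 2: "well" (length 4)
One optimal edit sequence (insert/delete/substitute each cost 1):
  1. substitute 'c' -> 'w'  (+1)
  2. keep 'e'
  3. keep 'l'
  4. keep 'l'
Total edit operations: 1
Edit distance = 1


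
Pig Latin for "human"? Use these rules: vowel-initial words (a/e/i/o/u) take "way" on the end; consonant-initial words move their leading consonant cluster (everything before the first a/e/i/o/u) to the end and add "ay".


Word: "human"
Starts with consonant(s) → move to end, add 'ay'
Consonant cluster: "h"
Pig Latin = "umanhay"


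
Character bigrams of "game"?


Word: "game" (length 4)
Number of bigrams = 4 - 2 + 1 = 3
  Position 0: "ga"
  Position 1: "am"
  Position 2: "me"
Bigrams = "ga", "am", "me"


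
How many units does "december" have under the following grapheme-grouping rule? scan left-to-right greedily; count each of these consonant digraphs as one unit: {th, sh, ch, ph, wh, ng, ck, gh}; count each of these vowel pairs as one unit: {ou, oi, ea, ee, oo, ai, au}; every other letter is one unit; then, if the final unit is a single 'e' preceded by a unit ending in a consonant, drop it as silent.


Word: "december" (8 letters)
Left-to-right scan:
  (1) 'd' (letter)
  (2) 'e' (letter)
  (3) 'c' (letter)
  (4) 'e' (letter)
  (5) 'm' (letter)
  (6) 'b' (letter)
  (7) 'e' (letter)
  (8) 'r' (letter)
Units from scan: 8
Sound units = 8 units


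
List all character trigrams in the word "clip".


Word: "clip" (length 4)
Number of trigrams = 4 - 3 + 1 = 2
  Position 0: "cli"
  Position 1: "lip"
Trigrams = "cli", "lip"


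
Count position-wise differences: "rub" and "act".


Comparing character by character (same length = 3):
  Pos 0: 'r' vs 'a' !=
  Pos 1: 'u' vs 'c' !=
  Pos 2: 'b' vs 't' !=
Hamming distance = 3


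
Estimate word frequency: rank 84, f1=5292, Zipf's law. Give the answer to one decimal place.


Zipf's law: f(r) = f(1) / r
f(1) = 5292
f(84) = 5292 / 84
= 63.0 occurrences


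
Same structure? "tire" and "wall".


Pattern of "tire": [0, 1, 2, 3]
Pattern of "wall": [0, 1, 2, 2]
Patterns do not match
Same pattern = No


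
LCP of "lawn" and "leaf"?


Word 1: "lawn"
Word 2: "leaf"
Comparing from start:
  Pos 0: 'l' == 'l'
  Pos 1: 'a' != 'e' (stop)
LCP = "l" (length 1)


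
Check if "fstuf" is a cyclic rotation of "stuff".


Word: "stuff", Candidate: "fstuf"
Method: check if candidate is substring of word+word
"stuffstuff" contains "fstuf"? Yes
Is rotation = Yes


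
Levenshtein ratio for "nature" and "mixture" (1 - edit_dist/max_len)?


Word 1: "nature" (length 6)
Word 2: "mixture" (length 7)
One optimal edit sequence:
  1. insert 'm'  (+1)
  2. substitute 'n' -> 'i'  (+1)
  3. substitute 'a' -> 'x'  (+1)
  4. keep 't'
  5. keep 'u'
  6. keep 'r'
  7. keep 'e'
Edit distance = 3
Max length = max(6, 7) = 7
Similarity = 1 - 3/7
= 0.5714


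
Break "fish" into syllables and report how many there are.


Word: "fish"
Syllable breakdown: fish
Counting: 1 part
= 1 syllable


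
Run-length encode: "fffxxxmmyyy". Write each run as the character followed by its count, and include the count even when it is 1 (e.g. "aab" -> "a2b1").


String: "fffxxxmmyyy"
Scanning for consecutive runs:
  'f' x 3
  'x' x 3
  'm' x 2
  'y' x 3
RLE = "f3x3m2y3"


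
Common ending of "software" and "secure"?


Word 1: "software"
Word 2: "secure"
Comparing from end:
  Pos -1: 'e' == 'e'
  Pos -2: 'r' == 'r'
  Pos -3: 'a' != 'u' (stop)
LCS = "re" (length 2)


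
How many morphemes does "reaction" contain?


Word: "reaction"
Morphemes: re- | act | -ion
Each morpheme carries meaning
= 3 morphemes


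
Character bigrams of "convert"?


Word: "convert" (length 7)
Number of bigrams = 7 - 2 + 1 = 6
  Position 0: "co"
  Position 1: "on"
  Position 2: "nv"
  Position 3: "ve"
  Position 4: "er"
  Position 5: "rt"
Bigrams = "co", "on", "nv", "ve", "er", "rt"


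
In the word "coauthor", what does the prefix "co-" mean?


Prefix: co-
Example: coauthor = co- + author
Meaning = together


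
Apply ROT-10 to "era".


Word: "era"
Shift: 10
Each letter → (letter + shift) mod 26:
  'e' (4) + 10 = 14 → 'o'
  'r' (17) + 10 = 1 → 'b'
  'a' (0) + 10 = 10 → 'k'
Result = "obk"


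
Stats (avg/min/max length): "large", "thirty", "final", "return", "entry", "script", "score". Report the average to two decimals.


Lengths: "large"=5, "thirty"=6, "final"=5, "return"=6, "entry"=5, "script"=6, "score"=5
Sum = 38, Count = 7
Average = 38/7 = 5.43
= avg=5.43, min=5, max=6


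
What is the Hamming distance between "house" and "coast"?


Comparing character by character (same length = 5):
  Pos 0: 'h' vs 'c' !=
  Pos 1: 'o' vs 'o' =
  Pos 2: 'u' vs 'a' !=
  Pos 3: 's' vs 's' =
  Pos 4: 'e' vs 't' !=
Hamming distance = 3


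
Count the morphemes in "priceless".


Word: "priceless"
Morphemes: price + -less
Each morpheme carries meaning
= 2 morphemes


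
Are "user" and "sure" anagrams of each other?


Word 1: "user" → sorted: ersu
Word 2: "sure" → sorted: ersu
Same letters? ersu == ersu
Anagram = Yes


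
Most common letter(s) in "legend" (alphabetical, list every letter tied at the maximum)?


Word: "legend"
Letter counts:
  'd': 1
  'e': 2
  'g': 1
  'l': 1
  'n': 1
Maximum count = 2
Most frequent = 'e' (2 times each)


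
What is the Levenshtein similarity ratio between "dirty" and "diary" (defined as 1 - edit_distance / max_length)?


Word 1: "dirty" (length 5)
Word 2: "diary" (length 5)
One optimal edit sequence:
  1. keep 'd'
  2. keep 'i'
  3. substitute 'r' -> 'a'  (+1)
  4. substitute 't' -> 'r'  (+1)
  5. keep 'y'
Edit distance = 2
Max length = max(5, 5) = 5
Similarity = 1 - 2/5
= 0.6000


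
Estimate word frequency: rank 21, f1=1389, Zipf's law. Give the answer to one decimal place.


Zipf's law: f(r) = f(1) / r
f(1) = 1389
f(21) = 1389 / 21
= 66.1 occurrences


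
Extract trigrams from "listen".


Word: "listen" (length 6)
Number of trigrams = 6 - 3 + 1 = 4
  Position 0: "lis"
  Position 1: "ist"
  Position 2: "ste"
  Position 3: "ten"
Trigrams = "lis", "ist", "ste", "ten"


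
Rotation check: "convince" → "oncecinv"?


Word: "convince", Candidate: "oncecinv"
Method: check if candidate is substring of word+word
"convinceconvince" contains "oncecinv"? No
Is rotation = No


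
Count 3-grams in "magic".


Word: "magic" (length 5)
Number of 3-grams = length - 3 + 1 = 5 - 3 + 1
= 3


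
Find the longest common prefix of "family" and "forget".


Word 1: "family"
Word 2: "forget"
Comparing from start:
  Pos 0: 'f' == 'f'
  Pos 1: 'a' != 'o' (stop)
LCP = "f" (length 1)


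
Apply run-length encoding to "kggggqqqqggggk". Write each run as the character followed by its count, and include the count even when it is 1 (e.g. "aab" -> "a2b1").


String: "kggggqqqqggggk"
Scanning for consecutive runs:
  'k' x 1
  'g' x 4
  'q' x 4
  'g' x 4
  'k' x 1
RLE = "k1g4q4g4k1"


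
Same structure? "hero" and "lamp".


Pattern of "hero": [0, 1, 2, 3]
Pattern of "lamp": [0, 1, 2, 3]
Patterns match
Same pattern = Yes


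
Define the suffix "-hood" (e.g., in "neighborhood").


Suffix: -hood
As in: neighborhood -> neighbor + -hood
Meaning = state / condition


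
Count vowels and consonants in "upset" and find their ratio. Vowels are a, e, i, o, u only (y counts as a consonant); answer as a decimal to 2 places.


Word: "upset"
Vowels (a,e,i,o,u): 2
Consonants: 3
Ratio = 2/3
= 0.67


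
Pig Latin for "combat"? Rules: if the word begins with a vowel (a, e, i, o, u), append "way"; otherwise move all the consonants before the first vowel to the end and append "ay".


Word: "combat"
Starts with consonant(s) → move to end, add 'ay'
Consonant cluster: "c"
Pig Latin = "ombatcay"


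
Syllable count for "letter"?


Word: "letter"
Syllable breakdown: let / ter
Counting: 2 parts
= 2 syllables


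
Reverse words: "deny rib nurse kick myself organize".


Original: "deny rib nurse kick myself organize"
Words (1..n): deny | rib | nurse | kick | myself | organize
Reversed (n..1): organize | myself | kick | nurse | rib | deny
Result = "organize myself kick nurse rib deny"


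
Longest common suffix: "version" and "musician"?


Word 1: "version"
Word 2: "musician"
Comparing from end:
  Pos -1: 'n' == 'n'
  Pos -2: 'o' != 'a' (stop)
LCS = "n" (length 1)


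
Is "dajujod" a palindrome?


Word: "dajujod"
Reversed: "dojujad"
Forward == Backward? dajujod != dojujad
Palindrome = No


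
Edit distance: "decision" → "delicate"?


Word 1: "decision" (length 8)
Word 2: "delicate" (length 8)
One optimal edit sequence (insert/delete/substitute each cost 1):
  1. keep 'd'
  2. keep 'e'
  3. substitute 'c' -> 'l'  (+1)
  4. keep 'i'
  5. substitute 's' -> 'c'  (+1)
  6. substitute 'i' -> 'a'  (+1)
  7. substitute 'o' -> 't'  (+1)
  8. substitute 'n' -> 'e'  (+1)
Total edit operations: 5
Edit distance = 5


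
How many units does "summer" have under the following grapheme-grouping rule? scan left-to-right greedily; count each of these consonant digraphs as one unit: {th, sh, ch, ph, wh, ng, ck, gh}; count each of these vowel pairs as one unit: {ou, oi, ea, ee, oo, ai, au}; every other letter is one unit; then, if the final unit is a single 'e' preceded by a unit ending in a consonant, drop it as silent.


Word: "summer" (6 letters)
Left-to-right scan:
  1. 's' (letter)
  2. 'u' (letter)
  3. 'm' (letter)
  4. 'm' (letter)
  5. 'e' (letter)
  6. 'r' (letter)
Units from scan: 6
Sound units = 6 units


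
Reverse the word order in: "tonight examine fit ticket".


Original: "tonight examine fit ticket"
Words (1..n): tonight | examine | fit | ticket
Reversed (n..1): ticket | fit | examine | tonight
Result = "ticket fit examine tonight"


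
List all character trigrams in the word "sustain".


Word: "sustain" (length 7)
Number of trigrams = 7 - 3 + 1 = 5
  Position 0: "sus"
  Position 1: "ust"
  Position 2: "sta"
  Position 3: "tai"
  Position 4: "ain"
Trigrams = "sus", "ust", "sta", "tai", "ain"


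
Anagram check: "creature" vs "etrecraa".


Word 1: "creature" → sorted: aceerrtu
Word 2: "etrecraa" → sorted: aaceerrt
Same letters? aceerrtu != aaceerrt
Anagram = No


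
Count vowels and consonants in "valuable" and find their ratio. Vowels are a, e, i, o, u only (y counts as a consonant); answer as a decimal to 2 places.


Word: "valuable"
Vowels (a,e,i,o,u): 4
Consonants: 4
Ratio = 4/4
= 1.00


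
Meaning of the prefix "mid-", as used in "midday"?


Prefix: mid-
Example: midday (mid- + day)
Meaning = middle


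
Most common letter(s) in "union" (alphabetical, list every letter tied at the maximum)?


Word: "union"
Letter counts:
  'i': 1
  'n': 2
  'o': 1
  'u': 1
Maximum count = 2
Most frequent = 'n' (2 times each)


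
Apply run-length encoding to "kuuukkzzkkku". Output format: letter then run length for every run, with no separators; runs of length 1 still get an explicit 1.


String: "kuuukkzzkkku"
Scanning for consecutive runs:
  'k' x 1
  'u' x 3
  'k' x 2
  'z' x 2
  'k' x 3
  'u' x 1
RLE = "k1u3k2z2k3u1"


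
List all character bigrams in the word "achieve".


Word: "achieve" (length 7)
Number of bigrams = 7 - 2 + 1 = 6
  Position 0: "ac"
  Position 1: "ch"
  Position 2: "hi"
  Position 3: "ie"
  Position 4: "ev"
  Position 5: "ve"
Bigrams = "ac", "ch", "hi", "ie", "ev", "ve"


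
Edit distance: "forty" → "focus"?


Word 1: "forty" (length 5)
Word 2: "focus" (length 5)
One optimal edit sequence (insert/delete/substitute each cost 1):
  1. keep 'f'
  2. keep 'o'
  3. substitute 'r' -> 'c'  (+1)
  4. substitute 't' -> 'u'  (+1)
  5. substitute 'y' -> 's'  (+1)
Total edit operations: 3
Edit distance = 3


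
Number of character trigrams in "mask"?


Word: "mask" (length 4)
Number of 3-grams = length - 3 + 1 = 4 - 3 + 1
= 2


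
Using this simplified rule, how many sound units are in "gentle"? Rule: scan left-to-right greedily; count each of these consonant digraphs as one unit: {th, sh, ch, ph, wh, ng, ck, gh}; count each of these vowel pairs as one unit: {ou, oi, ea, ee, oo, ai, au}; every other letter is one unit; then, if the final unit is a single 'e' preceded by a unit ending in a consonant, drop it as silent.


Word: "gentle" (6 letters)
Left-to-right scan:
  (1) 'g' (letter)
  (2) 'e' (letter)
  (3) 'n' (letter)
  (4) 't' (letter)
  (5) 'l' (letter)
  (6) 'e' (letter)
Units from scan: 6
Final unit is 'e' after a consonant -> drop as silent (-1)
Sound units = 5 units


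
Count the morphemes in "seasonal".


Word: "seasonal"
Morphemes: season / -al
Each morpheme carries meaning
= 2 morphemes


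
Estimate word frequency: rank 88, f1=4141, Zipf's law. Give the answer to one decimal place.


Zipf's law: f(r) = f(1) / r
f(1) = 4141
f(88) = 4141 / 88
= 47.1 occurrences


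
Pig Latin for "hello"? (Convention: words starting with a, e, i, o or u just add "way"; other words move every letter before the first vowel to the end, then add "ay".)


Word: "hello"
Starts with consonant(s) → move to end, add 'ay'
Consonant cluster: "h"
Pig Latin = "ellohay"


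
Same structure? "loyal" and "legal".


Pattern of "loyal": [0, 1, 2, 3, 0]
Pattern of "legal": [0, 1, 2, 3, 0]
Patterns match
Same pattern = Yes


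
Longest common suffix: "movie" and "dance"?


Word 1: "movie"
Word 2: "dance"
Comparing from end:
  Pos -1: 'e' == 'e'
  Pos -2: 'i' != 'c' (stop)
LCS = "e" (length 1)


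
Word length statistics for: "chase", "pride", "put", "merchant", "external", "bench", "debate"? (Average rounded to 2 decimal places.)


Lengths: "chase"=5, "pride"=5, "put"=3, "merchant"=8, "external"=8, "bench"=5, "debate"=6
Sum = 40, Count = 7
Average = 40/7 = 5.71
= avg=5.71, min=3, max=8


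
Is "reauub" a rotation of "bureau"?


Word: "bureau", Candidate: "reauub"
Method: check if candidate is substring of word+word
"bureaubureau" contains "reauub"? No
Is rotation = No


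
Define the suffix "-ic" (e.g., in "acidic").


Suffix: -ic
Example: acidic (acid + -ic)
Meaning = relating to


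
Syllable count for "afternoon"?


Word: "afternoon"
Syllable breakdown: af · ter · noon
Counting: 3 parts
= 3 syllables


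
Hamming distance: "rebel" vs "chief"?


Comparing character by character (same length = 5):
  Pos 0: 'r' vs 'c' !=
  Pos 1: 'e' vs 'h' !=
  Pos 2: 'b' vs 'i' !=
  Pos 3: 'e' vs 'e' =
  Pos 4: 'l' vs 'f' !=
Hamming distance = 4


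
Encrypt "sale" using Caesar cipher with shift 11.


Word: "sale"
Shift: 11
Each letter → (letter + shift) mod 26:
  's' (18) + 11 = 3 → 'd'
  'a' (0) + 11 = 11 → 'l'
  'l' (11) + 11 = 22 → 'w'
  'e' (4) + 11 = 15 → 'p'
Result = "dlwp"


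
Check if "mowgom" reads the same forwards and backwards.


Word: "mowgom"
Reversed: "mogwom"
Forward == Backward? mowgom != mogwom
Palindrome = No


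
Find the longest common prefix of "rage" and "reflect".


Word 1: "rage"
Word 2: "reflect"
Comparing from start:
  Pos 0: 'r' == 'r'
  Pos 1: 'a' != 'e' (stop)
LCP = "r" (length 1)


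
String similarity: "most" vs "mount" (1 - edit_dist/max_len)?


Word 1: "most" (length 4)
Word 2: "mount" (length 5)
One optimal edit sequence:
  1. keep 'm'
  2. keep 'o'
  3. insert 'u'  (+1)
  4. substitute 's' -> 'n'  (+1)
  5. keep 't'
Edit distance = 2
Max length = max(4, 5) = 5
Similarity = 1 - 2/5
= 0.6000


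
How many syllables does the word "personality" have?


Word: "personality"
Syllable breakdown: per-son-al-i-ty
Counting: 5 parts
= 5 syllables


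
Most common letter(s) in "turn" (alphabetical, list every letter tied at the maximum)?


Word: "turn"
Letter counts:
  'n': 1
  'r': 1
  't': 1
  'u': 1
Maximum count = 1
Most frequent = 'n', 'r', 't', 'u' (1 time each)


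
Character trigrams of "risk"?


Word: "risk" (length 4)
Number of trigrams = 4 - 3 + 1 = 2
  Position 0: "ris"
  Position 1: "isk"
Trigrams = "ris", "isk"


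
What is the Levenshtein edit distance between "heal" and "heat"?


Word 1: "heal" (length 4)
Word 2: "heat" (length 4)
One optimal edit sequence (insert/delete/substitute each cost 1):
  1. keep 'h'
  2. keep 'e'
  3. keep 'a'
  4. substitute 'l' -> 't'  (+1)
Total edit operations: 1
Edit distance = 1


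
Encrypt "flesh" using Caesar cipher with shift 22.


Word: "flesh"
Shift: 22
Each letter → (letter + shift) mod 26:
  'f' (5) + 22 = 1 → 'b'
  'l' (11) + 22 = 7 → 'h'
  'e' (4) + 22 = 0 → 'a'
  's' (18) + 22 = 14 → 'o'
  'h' (7) + 22 = 3 → 'd'
Result = "bhaod"


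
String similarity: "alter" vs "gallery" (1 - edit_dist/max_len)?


Word 1: "alter" (length 5)
Word 2: "gallery" (length 7)
One optimal edit sequence:
  1. insert 'g'  (+1)
  2. keep 'a'
  3. keep 'l'
  4. substitute 't' -> 'l'  (+1)
  5. keep 'e'
  6. keep 'r'
  7. insert 'y'  (+1)
Edit distance = 3
Max length = max(5, 7) = 7
Similarity = 1 - 3/7
= 0.5714


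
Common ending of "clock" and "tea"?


Word 1: "clock"
Word 2: "tea"
Comparing from end:
  Pos -1: 'k' != 'a' (stop)
LCS = "" (length 0)


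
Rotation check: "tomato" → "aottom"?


Word: "tomato", Candidate: "aottom"
Method: check if candidate is substring of word+word
"tomatotomato" contains "aottom"? No
Is rotation = No


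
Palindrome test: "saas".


Word: "saas"
Reversed: "saas"
Forward == Backward? saas == saas
Palindrome = Yes


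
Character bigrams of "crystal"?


Word: "crystal" (length 7)
Number of bigrams = 7 - 2 + 1 = 6
  Position 0: "cr"
  Position 1: "ry"
  Position 2: "ys"
  Position 3: "st"
  Position 4: "ta"
  Position 5: "al"
Bigrams = "cr", "ry", "ys", "st", "ta", "al"


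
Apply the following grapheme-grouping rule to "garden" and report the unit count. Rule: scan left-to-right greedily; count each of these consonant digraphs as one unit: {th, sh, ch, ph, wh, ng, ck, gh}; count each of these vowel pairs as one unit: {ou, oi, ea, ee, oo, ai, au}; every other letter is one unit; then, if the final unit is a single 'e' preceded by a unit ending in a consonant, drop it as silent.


Word: "garden" (6 letters)
Left-to-right scan:
  [1] 'g' (letter)
  [2] 'a' (letter)
  [3] 'r' (letter)
  [4] 'd' (letter)
  [5] 'e' (letter)
  [6] 'n' (letter)
Units from scan: 6
Sound units = 6 units


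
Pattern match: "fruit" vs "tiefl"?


Pattern of "fruit": [0, 1, 2, 3, 4]
Pattern of "tiefl": [0, 1, 2, 3, 4]
Patterns match
Same pattern = Yes


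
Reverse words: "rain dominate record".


Original: "rain dominate record"
Words (1..n): rain | dominate | record
Reversed (n..1): record | dominate | rain
Result = "record dominate rain"


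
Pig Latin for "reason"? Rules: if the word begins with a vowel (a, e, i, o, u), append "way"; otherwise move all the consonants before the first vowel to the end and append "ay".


Word: "reason"
Starts with consonant(s) → move to end, add 'ay'
Consonant cluster: "r"
Pig Latin = "easonray"


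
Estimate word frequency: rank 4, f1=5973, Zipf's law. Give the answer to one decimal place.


Zipf's law: f(r) = f(1) / r
f(1) = 5973
f(4) = 5973 / 4
= 1493.3 occurrences


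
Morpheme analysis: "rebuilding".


Word: "rebuilding"
Morphemes: re- + build + -ing
Each morpheme carries meaning
= 3 morphemes


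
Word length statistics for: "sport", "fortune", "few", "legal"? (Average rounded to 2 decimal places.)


Lengths: "sport"=5, "fortune"=7, "few"=3, "legal"=5
Sum = 20, Count = 4
Average = 20/4 = 5.00
= avg=5.00, min=3, max=7


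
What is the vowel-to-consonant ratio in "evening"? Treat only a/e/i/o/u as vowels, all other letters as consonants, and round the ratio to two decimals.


Word: "evening"
Vowels (a,e,i,o,u): 3
Consonants: 4
Ratio = 3/4
= 0.75


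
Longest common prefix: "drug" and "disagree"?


Word 1: "drug"
Word 2: "disagree"
Comparing from start:
  Pos 0: 'd' == 'd'
  Pos 1: 'r' != 'i' (stop)
LCP = "d" (length 1)


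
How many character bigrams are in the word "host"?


Word: "host" (length 4)
Number of 2-grams = length - 2 + 1 = 4 - 2 + 1
= 3


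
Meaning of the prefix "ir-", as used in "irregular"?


Prefix: ir-
Example: irregular = ir- + regular
Meaning = not


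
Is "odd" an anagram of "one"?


Word 1: "one" → sorted: eno
Word 2: "odd" → sorted: ddo
Same letters? eno != ddo
Anagram = No


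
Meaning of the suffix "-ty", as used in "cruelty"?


Suffix: -ty
As in: cruelty -> cruel + -ty
Meaning = quality of


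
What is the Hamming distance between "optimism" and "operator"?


Comparing character by character (same length = 8):
  Pos 0: 'o' vs 'o' =
  Pos 1: 'p' vs 'p' =
  Pos 2: 't' vs 'e' !=
  Pos 3: 'i' vs 'r' !=
  Pos 4: 'm' vs 'a' !=
  Pos 5: 'i' vs 't' !=
  Pos 6: 's' vs 'o' !=
  Pos 7: 'm' vs 'r' !=
Hamming distance = 6


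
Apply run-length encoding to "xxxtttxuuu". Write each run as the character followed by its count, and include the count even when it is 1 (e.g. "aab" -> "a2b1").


String: "xxxtttxuuu"
Scanning for consecutive runs:
  'x' x 3
  't' x 3
  'x' x 1
  'u' x 3
RLE = "x3t3x1u3"


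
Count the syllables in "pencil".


Word: "pencil"
Syllable breakdown: pen · cil
Counting: 2 parts
= 2 syllables


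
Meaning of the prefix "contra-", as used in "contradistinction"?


Prefix: contra-
Example: contradistinction = contra- + distinction
Meaning = against


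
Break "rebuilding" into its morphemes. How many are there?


Word: "rebuilding"
Morphemes: re- / build / -ing
Each morpheme carries meaning
= 3 morphemes


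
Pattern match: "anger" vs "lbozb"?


Pattern of "anger": [0, 1, 2, 3, 4]
Pattern of "lbozb": [0, 1, 2, 3, 1]
Patterns do not match
Same pattern = No


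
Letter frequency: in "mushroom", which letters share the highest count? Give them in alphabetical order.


Word: "mushroom"
Letter counts:
  'h': 1
  'm': 2
  'o': 2
  'r': 1
  's': 1
  'u': 1
Maximum count = 2
Most frequent = 'm', 'o' (2 times each)


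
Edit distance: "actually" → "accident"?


Word 1: "actually" (length 8)
Word 2: "accident" (length 8)
One optimal edit sequence (insert/delete/substitute each cost 1):
  1. keep 'a'
  2. keep 'c'
  3. substitute 't' -> 'c'  (+1)
  4. substitute 'u' -> 'i'  (+1)
  5. substitute 'a' -> 'd'  (+1)
  6. substitute 'l' -> 'e'  (+1)
  7. substitute 'l' -> 'n'  (+1)
  8. substitute 'y' -> 't'  (+1)
Total edit operations: 6
Edit distance = 6


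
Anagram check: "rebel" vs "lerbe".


Word 1: "rebel" → sorted: beelr
Word 2: "lerbe" → sorted: beelr
Same letters? beelr == beelr
Anagram = Yes


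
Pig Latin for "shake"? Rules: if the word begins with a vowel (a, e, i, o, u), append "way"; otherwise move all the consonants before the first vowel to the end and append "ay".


Word: "shake"
Starts with consonant(s) → move to end, add 'ay'
Consonant cluster: "sh"
Pig Latin = "akeshay"


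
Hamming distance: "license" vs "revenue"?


Comparing character by character (same length = 7):
  Pos 0: 'l' vs 'r' !=
  Pos 1: 'i' vs 'e' !=
  Pos 2: 'c' vs 'v' !=
  Pos 3: 'e' vs 'e' =
  Pos 4: 'n' vs 'n' =
  Pos 5: 's' vs 'u' !=
  Pos 6: 'e' vs 'e' =
Hamming distance = 4


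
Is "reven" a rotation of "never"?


Word: "never", Candidate: "reven"
Method: check if candidate is substring of word+word
"nevernever" contains "reven"? No
Is rotation = No


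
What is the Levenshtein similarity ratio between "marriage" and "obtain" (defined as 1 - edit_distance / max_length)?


Word 1: "marriage" (length 8)
Word 2: "obtain" (length 6)
One optimal edit sequence:
  1. delete 'm'  (+1)
  2. delete 'a'  (+1)
  3. substitute 'r' -> 'o'  (+1)
  4. substitute 'r' -> 'b'  (+1)
  5. substitute 'i' -> 't'  (+1)
  6. keep 'a'
  7. substitute 'g' -> 'i'  (+1)
  8. substitute 'e' -> 'n'  (+1)
Edit distance = 7
Max length = max(8, 6) = 8
Similarity = 1 - 7/8
= 0.1250


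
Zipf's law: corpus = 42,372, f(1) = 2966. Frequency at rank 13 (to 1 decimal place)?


Zipf's law: f(r) = f(1) / r
f(1) = 2966
f(13) = 2966 / 13
= 228.2 occurrences


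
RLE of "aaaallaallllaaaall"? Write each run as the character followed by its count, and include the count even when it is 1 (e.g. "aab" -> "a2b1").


String: "aaaallaallllaaaall"
Scanning for consecutive runs:
  'a' x 4
  'l' x 2
  'a' x 2
  'l' x 4
  'a' x 4
  'l' x 2
RLE = "a4l2a2l4a4l2"


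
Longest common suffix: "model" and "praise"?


Word 1: "model"
Word 2: "praise"
Comparing from end:
  Pos -1: 'l' != 'e' (stop)
LCS = "" (length 0)


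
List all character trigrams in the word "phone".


Word: "phone" (length 5)
Number of trigrams = 5 - 3 + 1 = 3
  Position 0: "pho"
  Position 1: "hon"
  Position 2: "one"
Trigrams = "pho", "hon", "one"


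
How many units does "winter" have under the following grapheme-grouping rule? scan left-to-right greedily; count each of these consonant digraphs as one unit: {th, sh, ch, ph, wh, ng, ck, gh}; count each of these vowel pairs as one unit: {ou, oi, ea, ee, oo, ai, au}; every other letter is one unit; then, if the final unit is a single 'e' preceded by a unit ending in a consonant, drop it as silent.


Word: "winter" (6 letters)
Left-to-right scan:
  1. 'w' (letter)
  2. 'i' (letter)
  3. 'n' (letter)
  4. 't' (letter)
  5. 'e' (letter)
  6. 'r' (letter)
Units from scan: 6
Sound units = 6 units


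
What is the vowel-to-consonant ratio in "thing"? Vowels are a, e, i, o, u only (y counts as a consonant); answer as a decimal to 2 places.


Word: "thing"
Vowels (a,e,i,o,u): 1
Consonants: 4
Ratio = 1/4
= 0.25


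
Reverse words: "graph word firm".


Original: "graph word firm"
Words (1..n): graph | word | firm
Reversed (n..1): firm | word | graph
Result = "firm word graph"


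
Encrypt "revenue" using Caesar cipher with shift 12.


Word: "revenue"
Shift: 12
Each letter → (letter + shift) mod 26:
  'r' (17) + 12 = 3 → 'd'
  'e' (4) + 12 = 16 → 'q'
  'v' (21) + 12 = 7 → 'h'
  'e' (4) + 12 = 16 → 'q'
  'n' (13) + 12 = 25 → 'z'
  'u' (20) + 12 = 6 → 'g'
  'e' (4) + 12 = 16 → 'q'
Result = "dqhqzgq"


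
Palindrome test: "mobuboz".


Word: "mobuboz"
Reversed: "zobubom"
Forward == Backward? mobuboz != zobubom
Palindrome = No


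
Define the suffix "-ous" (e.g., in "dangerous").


Suffix: -ous
As in: dangerous -> danger + -ous
Meaning = having quality of


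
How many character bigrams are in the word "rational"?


Word: "rational" (length 8)
Number of 2-grams = length - 2 + 1 = 8 - 2 + 1
= 7


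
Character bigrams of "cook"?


Word: "cook" (length 4)
Number of bigrams = 4 - 2 + 1 = 3
  Position 0: "co"
  Position 1: "oo"
  Position 2: "ok"
Bigrams = "co", "oo", "ok"


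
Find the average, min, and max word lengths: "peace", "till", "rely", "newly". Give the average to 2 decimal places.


Lengths: "peace"=5, "till"=4, "rely"=4, "newly"=5
Sum = 18, Count = 4
Average = 18/4 = 4.50
= avg=4.50, min=4, max=5


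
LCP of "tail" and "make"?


Word 1: "tail"
Word 2: "make"
Comparing from start:
  Pos 0: 't' != 'm' (stop)
LCP = "" (length 0)


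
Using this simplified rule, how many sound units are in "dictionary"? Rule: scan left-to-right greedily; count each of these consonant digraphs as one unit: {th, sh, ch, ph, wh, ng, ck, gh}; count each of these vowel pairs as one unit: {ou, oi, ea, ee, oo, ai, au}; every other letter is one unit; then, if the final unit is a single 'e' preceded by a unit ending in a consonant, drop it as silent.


Word: "dictionary" (10 letters)
Left-to-right scan:
  1. 'd' (letter)
  2. 'i' (letter)
  3. 'c' (letter)
  4. 't' (letter)
  5. 'i' (letter)
  6. 'o' (letter)
  7. 'n' (letter)
  8. 'a' (letter)
  9. 'r' (letter)
  10. 'y' (letter)
Units from scan: 10
Sound units = 10 units


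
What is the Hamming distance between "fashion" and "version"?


Comparing character by character (same length = 7):
  Pos 0: 'f' vs 'v' !=
  Pos 1: 'a' vs 'e' !=
  Pos 2: 's' vs 'r' !=
  Pos 3: 'h' vs 's' !=
  Pos 4: 'i' vs 'i' =
  Pos 5: 'o' vs 'o' =
  Pos 6: 'n' vs 'n' =
Hamming distance = 4


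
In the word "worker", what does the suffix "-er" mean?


Suffix: -er
As in: worker -> work + -er
Meaning = one who / more


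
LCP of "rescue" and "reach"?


Word 1: "rescue"
Word 2: "reach"
Comparing from start:
  Pos 0: 'r' == 'r'
  Pos 1: 'e' == 'e'
  Pos 2: 's' != 'a' (stop)
LCP = "re" (length 2)


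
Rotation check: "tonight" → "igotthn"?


Word: "tonight", Candidate: "igotthn"
Method: check if candidate is substring of word+word
"tonighttonight" contains "igotthn"? No
Is rotation = No


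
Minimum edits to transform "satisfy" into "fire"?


Word 1: "satisfy" (length 7)
Word 2: "fire" (length 4)
One optimal edit sequence (insert/delete/substitute each cost 1):
  1. delete 's'  (+1)
  2. delete 'a'  (+1)
  3. substitute 't' -> 'f'  (+1)
  4. keep 'i'
  5. delete 's'  (+1)
  6. substitute 'f' -> 'r'  (+1)
  7. substitute 'y' -> 'e'  (+1)
Total edit operations: 6
Edit distance = 6


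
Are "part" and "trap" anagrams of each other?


Word 1: "part" → sorted: aprt
Word 2: "trap" → sorted: aprt
Same letters? aprt == aprt
Anagram = Yes


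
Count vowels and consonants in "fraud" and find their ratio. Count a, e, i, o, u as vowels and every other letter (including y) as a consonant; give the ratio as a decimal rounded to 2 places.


Word: "fraud"
Vowels (a,e,i,o,u): 2
Consonants: 3
Ratio = 2/3
= 0.67


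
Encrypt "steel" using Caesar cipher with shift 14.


Word: "steel"
Shift: 14
Each letter → (letter + shift) mod 26:
  's' (18) + 14 = 6 → 'g'
  't' (19) + 14 = 7 → 'h'
  'e' (4) + 14 = 18 → 's'
  'e' (4) + 14 = 18 → 's'
  'l' (11) + 14 = 25 → 'z'
Result = "ghssz"


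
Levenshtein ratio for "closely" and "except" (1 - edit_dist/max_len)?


Word 1: "closely" (length 7)
Word 2: "except" (length 6)
One optimal edit sequence:
  1. delete 'c'  (+1)
  2. substitute 'l' -> 'e'  (+1)
  3. substitute 'o' -> 'x'  (+1)
  4. substitute 's' -> 'c'  (+1)
  5. keep 'e'
  6. substitute 'l' -> 'p'  (+1)
  7. substitute 'y' -> 't'  (+1)
Edit distance = 6
Max length = max(7, 6) = 7
Similarity = 1 - 6/7
= 0.1429


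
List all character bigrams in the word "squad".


Word: "squad" (length 5)
Number of bigrams = 5 - 2 + 1 = 4
  Position 0: "sq"
  Position 1: "qu"
  Position 2: "ua"
  Position 3: "ad"
Bigrams = "sq", "qu", "ua", "ad"


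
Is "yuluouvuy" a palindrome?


Word: "yuluouvuy"
Reversed: "yuvuouluy"
Forward == Backward? yuluouvuy != yuvuouluy
Palindrome = No


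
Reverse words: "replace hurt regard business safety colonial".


Original: "replace hurt regard business safety colonial"
Words (1..n): replace | hurt | regard | business | safety | colonial
Reversed (n..1): colonial | safety | business | regard | hurt | replace
Result = "colonial safety business regard hurt replace"


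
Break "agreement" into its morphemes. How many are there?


Word: "agreement"
Morphemes: agree + -ment
Each morpheme carries meaning
= 2 morphemes


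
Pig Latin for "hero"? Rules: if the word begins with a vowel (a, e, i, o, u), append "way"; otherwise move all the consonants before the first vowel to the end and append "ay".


Word: "hero"
Starts with consonant(s) → move to end, add 'ay'
Consonant cluster: "h"
Pig Latin = "erohay"


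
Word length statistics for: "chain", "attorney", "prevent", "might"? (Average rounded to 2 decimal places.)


Lengths: "chain"=5, "attorney"=8, "prevent"=7, "might"=5
Sum = 25, Count = 4
Average = 25/4 = 6.25
= avg=6.25, min=5, max=8


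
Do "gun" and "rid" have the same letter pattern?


Pattern of "gun": [0, 1, 2]
Pattern of "rid": [0, 1, 2]
Patterns match
Same pattern = Yes


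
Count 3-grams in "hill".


Word: "hill" (length 4)
Number of 3-grams = length - 3 + 1 = 4 - 3 + 1
= 2


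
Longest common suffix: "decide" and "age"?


Word 1: "decide"
Word 2: "age"
Comparing from end:
  Pos -1: 'e' == 'e'
  Pos -2: 'd' != 'g' (stop)
LCS = "e" (length 1)


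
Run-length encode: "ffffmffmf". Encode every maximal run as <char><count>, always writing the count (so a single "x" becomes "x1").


String: "ffffmffmf"
Scanning for consecutive runs:
  'f' x 4
  'm' x 1
  'f' x 2
  'm' x 1
  'f' x 1
RLE = "f4m1f2m1f1"
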